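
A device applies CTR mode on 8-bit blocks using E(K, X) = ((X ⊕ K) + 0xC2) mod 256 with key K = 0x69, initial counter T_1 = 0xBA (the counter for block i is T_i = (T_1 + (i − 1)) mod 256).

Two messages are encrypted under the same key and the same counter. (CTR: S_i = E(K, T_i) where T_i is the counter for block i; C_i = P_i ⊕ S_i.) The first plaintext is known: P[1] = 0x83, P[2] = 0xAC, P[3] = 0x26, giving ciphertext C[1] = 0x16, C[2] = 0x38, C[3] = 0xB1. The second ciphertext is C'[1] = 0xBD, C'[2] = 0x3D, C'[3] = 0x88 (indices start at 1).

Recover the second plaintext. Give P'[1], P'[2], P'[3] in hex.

P'[1] = 0x28, P'[2] = 0xA9, P'[3] = 0x1F

In CTR with a reused counter, both messages share the same keystream S_i, so C_i ⊕ C'_i = P_i ⊕ P'_i and thus P'_i = P_i ⊕ C_i ⊕ C'_i.
P'[1]: 0x83 ⊕ 0x16 ⊕ 0xBD = 0x28.
P'[2]: 0xAC ⊕ 0x38 ⊕ 0x3D = 0xA9.
P'[3]: 0x26 ⊕ 0xB1 ⊕ 0x88 = 0x1F.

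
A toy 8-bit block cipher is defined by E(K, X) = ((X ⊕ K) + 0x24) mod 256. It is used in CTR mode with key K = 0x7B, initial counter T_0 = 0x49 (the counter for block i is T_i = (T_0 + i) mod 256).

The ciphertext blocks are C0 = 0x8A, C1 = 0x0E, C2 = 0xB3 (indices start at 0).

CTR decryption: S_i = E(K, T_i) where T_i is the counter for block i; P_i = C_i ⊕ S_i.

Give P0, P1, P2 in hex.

P0 = 0xDC, P1 = 0x5B, P2 = 0xE7

P0: T = 0x49, S = E(K, T) = 0x56; 0x8A ⊕ 0x56 = 0xDC.
P1: T = 0x4A, S = E(K, T) = 0x55; 0x0E ⊕ 0x55 = 0x5B.
P2: T = 0x4B, S = E(K, T) = 0x54; 0xB3 ⊕ 0x54 = 0xE7.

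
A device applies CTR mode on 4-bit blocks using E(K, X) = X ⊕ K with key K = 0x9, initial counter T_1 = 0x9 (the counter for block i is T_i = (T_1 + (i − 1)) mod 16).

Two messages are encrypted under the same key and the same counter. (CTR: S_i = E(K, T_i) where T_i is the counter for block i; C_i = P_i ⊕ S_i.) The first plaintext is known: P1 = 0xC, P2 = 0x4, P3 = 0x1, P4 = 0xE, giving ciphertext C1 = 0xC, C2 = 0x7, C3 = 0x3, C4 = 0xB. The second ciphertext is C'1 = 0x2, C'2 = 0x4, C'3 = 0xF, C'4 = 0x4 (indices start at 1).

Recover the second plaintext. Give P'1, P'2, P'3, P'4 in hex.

In CTR with a reused counter, both messages share the same keystream S_i, so C_i ⊕ C'_i = P_i ⊕ P'_i and thus P'_i = P_i ⊕ C_i ⊕ C'_i.
P'1: 0xC ⊕ 0xC ⊕ 0x2 = 0x2.
P'2: 0x4 ⊕ 0x7 ⊕ 0x4 = 0x7.
P'3: 0x1 ⊕ 0x3 ⊕ 0xF = 0xD.
P'4: 0xE ⊕ 0xB ⊕ 0x4 = 0x1.

P'1 = 0x2, P'2 = 0x7, P'3 = 0xD, P'4 = 0x1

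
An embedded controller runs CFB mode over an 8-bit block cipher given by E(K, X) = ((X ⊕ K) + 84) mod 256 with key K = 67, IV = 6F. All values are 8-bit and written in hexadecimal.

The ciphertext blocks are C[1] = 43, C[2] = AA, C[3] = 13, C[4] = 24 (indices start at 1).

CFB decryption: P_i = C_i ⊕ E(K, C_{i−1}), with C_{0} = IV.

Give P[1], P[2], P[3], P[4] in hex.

P[1] = CF, P[2] = 02, P[3] = 42, P[4] = DC

P[1]: E(K, 6F) = 8C; 43 ⊕ 8C = CF.
P[2]: E(K, 43) = A8; AA ⊕ A8 = 02.
P[3]: E(K, AA) = 51; 13 ⊕ 51 = 42.
P[4]: E(K, 13) = F8; 24 ⊕ F8 = DC.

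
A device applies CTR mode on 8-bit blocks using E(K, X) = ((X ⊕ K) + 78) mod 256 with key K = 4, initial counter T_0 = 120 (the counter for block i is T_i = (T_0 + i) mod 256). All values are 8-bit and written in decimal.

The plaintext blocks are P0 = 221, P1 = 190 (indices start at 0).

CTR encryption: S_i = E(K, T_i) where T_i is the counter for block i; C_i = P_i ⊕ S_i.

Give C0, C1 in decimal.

C0: T = 120, S = E(K, T) = 202; 221 ⊕ 202 = 23.
C1: T = 121, S = E(K, T) = 203; 190 ⊕ 203 = 117.

C0 = 23, C1 = 117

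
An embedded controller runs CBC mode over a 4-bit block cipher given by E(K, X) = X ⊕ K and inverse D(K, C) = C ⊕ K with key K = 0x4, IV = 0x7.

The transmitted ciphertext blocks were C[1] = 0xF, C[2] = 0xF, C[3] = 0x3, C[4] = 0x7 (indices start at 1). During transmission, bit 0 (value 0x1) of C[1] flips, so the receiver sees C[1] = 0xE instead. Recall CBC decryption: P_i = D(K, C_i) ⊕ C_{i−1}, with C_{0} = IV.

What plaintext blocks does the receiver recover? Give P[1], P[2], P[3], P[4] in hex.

P[1] = 0xD, P[2] = 0x5, P[3] = 0x8, P[4] = 0x0

Only C[1] changed, to 0xE. In CBC, a change in C_i garbles P_i and flips the same bit in P_{i+1}. Decrypting the received ciphertext:
P[1]: D(K, 0xE) = 0xA; 0xA ⊕ 0x7 = 0xD.
P[2]: D(K, 0xF) = 0xB; 0xB ⊕ 0xE = 0x5.
P[3]: D(K, 0x3) = 0x7; 0x7 ⊕ 0xF = 0x8.
P[4]: D(K, 0x7) = 0x3; 0x3 ⊕ 0x3 = 0x0.
Blocks that differ from the original plaintext: P[1], P[2].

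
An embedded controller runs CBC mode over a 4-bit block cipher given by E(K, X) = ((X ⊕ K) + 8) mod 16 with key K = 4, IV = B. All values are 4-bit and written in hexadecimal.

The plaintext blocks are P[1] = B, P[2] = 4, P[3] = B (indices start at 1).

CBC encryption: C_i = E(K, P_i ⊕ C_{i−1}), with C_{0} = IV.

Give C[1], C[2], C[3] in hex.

C[1] = C, C[2] = 4, C[3] = 3

C[1]: P[1] ⊕ B = 0; E(K, 0) = C.
C[2]: P[2] ⊕ C = 8; E(K, 8) = 4.
C[3]: P[3] ⊕ 4 = F; E(K, F) = 3.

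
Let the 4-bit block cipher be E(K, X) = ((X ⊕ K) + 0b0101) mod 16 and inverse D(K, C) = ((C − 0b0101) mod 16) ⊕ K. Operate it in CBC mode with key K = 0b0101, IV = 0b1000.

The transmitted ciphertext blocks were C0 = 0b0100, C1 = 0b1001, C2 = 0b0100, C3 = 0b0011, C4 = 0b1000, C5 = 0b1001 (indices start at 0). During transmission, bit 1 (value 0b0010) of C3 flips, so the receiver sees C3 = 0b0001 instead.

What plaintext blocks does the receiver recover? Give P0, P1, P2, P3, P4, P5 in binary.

CBC decryption: P_i = D(K, C_i) ⊕ C_{i−1}, with C_{−1} = IV.
Only C3 changed, to 0b0001. In CBC, a change in C_i garbles P_i and flips the same bit in P_{i+1}. Decrypting the received ciphertext:
P0: D(K, 0b0100) = 0b1010; 0b1010 ⊕ 0b1000 = 0b0010.
P1: D(K, 0b1001) = 0b0001; 0b0001 ⊕ 0b0100 = 0b0101.
P2: D(K, 0b0100) = 0b1010; 0b1010 ⊕ 0b1001 = 0b0011.
P3: D(K, 0b0001) = 0b1001; 0b1001 ⊕ 0b0100 = 0b1101.
P4: D(K, 0b1000) = 0b0110; 0b0110 ⊕ 0b0001 = 0b0111.
P5: D(K, 0b1001) = 0b0001; 0b0001 ⊕ 0b1000 = 0b1001.
Blocks that differ from the original plaintext: P3, P4.

P0 = 0b0010, P1 = 0b0101, P2 = 0b0011, P3 = 0b1101, P4 = 0b0111, P5 = 0b1001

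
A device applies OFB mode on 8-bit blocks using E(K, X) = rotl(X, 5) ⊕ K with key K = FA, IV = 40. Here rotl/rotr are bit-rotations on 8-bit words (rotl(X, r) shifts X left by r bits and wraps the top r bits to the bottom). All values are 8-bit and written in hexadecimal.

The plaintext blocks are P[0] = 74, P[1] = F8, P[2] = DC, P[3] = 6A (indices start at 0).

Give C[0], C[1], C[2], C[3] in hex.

OFB encryption: S_i = E(K, S_{i−1}) with S_{−1} = IV; C_i = P_i ⊕ S_i.
C[0]: S = E(K, 40) = F2; 74 ⊕ F2 = 86.
C[1]: S = E(K, F2) = A4; F8 ⊕ A4 = 5C.
C[2]: S = E(K, A4) = 6E; DC ⊕ 6E = B2.
C[3]: S = E(K, 6E) = 37; 6A ⊕ 37 = 5D.

C[0] = 86, C[1] = 5C, C[2] = B2, C[3] = 5D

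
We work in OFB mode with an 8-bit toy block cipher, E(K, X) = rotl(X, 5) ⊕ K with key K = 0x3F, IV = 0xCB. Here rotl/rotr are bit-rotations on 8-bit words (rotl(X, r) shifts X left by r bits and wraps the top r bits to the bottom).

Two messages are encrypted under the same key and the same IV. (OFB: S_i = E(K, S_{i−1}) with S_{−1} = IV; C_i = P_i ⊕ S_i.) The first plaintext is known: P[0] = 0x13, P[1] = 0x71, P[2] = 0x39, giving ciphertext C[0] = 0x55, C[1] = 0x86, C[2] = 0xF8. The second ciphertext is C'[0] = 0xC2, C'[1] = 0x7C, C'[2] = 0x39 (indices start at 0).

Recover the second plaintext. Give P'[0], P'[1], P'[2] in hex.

P'[0] = 0x84, P'[1] = 0x8B, P'[2] = 0xF8

In OFB with a reused IV, both messages share the same keystream S_i, so C_i ⊕ C'_i = P_i ⊕ P'_i and thus P'_i = P_i ⊕ C_i ⊕ C'_i.
P'[0]: 0x13 ⊕ 0x55 ⊕ 0xC2 = 0x84.
P'[1]: 0x71 ⊕ 0x86 ⊕ 0x7C = 0x8B.
P'[2]: 0x39 ⊕ 0xF8 ⊕ 0x39 = 0xF8.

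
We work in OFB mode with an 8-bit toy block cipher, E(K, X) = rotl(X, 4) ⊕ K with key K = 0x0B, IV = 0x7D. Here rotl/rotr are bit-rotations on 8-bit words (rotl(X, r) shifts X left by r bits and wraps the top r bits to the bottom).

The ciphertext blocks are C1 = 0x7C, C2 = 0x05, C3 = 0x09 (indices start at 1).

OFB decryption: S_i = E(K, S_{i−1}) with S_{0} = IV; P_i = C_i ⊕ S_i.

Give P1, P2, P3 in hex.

P1: S = E(K, 0x7D) = 0xDC; 0x7C ⊕ 0xDC = 0xA0.
P2: S = E(K, 0xDC) = 0xC6; 0x05 ⊕ 0xC6 = 0xC3.
P3: S = E(K, 0xC6) = 0x67; 0x09 ⊕ 0x67 = 0x6E.

P1 = 0xA0, P2 = 0xC3, P3 = 0x6E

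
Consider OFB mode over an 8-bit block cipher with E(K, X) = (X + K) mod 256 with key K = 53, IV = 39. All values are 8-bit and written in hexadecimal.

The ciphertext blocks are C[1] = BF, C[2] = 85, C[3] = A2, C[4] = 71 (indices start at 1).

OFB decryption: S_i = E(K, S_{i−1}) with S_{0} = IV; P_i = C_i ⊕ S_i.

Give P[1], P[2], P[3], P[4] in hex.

P[1] = 33, P[2] = 5A, P[3] = 90, P[4] = F4

P[1]: S = E(K, 39) = 8C; BF ⊕ 8C = 33.
P[2]: S = E(K, 8C) = DF; 85 ⊕ DF = 5A.
P[3]: S = E(K, DF) = 32; A2 ⊕ 32 = 90.
P[4]: S = E(K, 32) = 85; 71 ⊕ 85 = F4.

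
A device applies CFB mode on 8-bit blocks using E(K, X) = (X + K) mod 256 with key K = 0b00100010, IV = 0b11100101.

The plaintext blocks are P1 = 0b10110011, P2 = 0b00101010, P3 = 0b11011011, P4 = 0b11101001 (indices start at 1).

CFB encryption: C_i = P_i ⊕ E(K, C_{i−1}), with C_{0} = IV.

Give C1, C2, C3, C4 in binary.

C1: E(K, 0b11100101) = 0b00000111; 0b10110011 ⊕ 0b00000111 = 0b10110100.
C2: E(K, 0b10110100) = 0b11010110; 0b00101010 ⊕ 0b11010110 = 0b11111100.
C3: E(K, 0b11111100) = 0b00011110; 0b11011011 ⊕ 0b00011110 = 0b11000101.
C4: E(K, 0b11000101) = 0b11100111; 0b11101001 ⊕ 0b11100111 = 0b00001110.

C1 = 0b10110100, C2 = 0b11111100, C3 = 0b11000101, C4 = 0b00001110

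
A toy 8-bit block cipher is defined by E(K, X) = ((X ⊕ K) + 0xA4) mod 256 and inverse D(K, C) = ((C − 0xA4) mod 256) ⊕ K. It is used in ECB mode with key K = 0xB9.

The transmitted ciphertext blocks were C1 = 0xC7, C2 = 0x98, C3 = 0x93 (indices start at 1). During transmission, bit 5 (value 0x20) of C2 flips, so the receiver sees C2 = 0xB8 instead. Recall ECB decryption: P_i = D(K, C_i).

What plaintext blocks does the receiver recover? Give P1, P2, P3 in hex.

Only C2 changed, to 0xB8. In ECB, a change in C_i affects only P_i. Decrypting the received ciphertext:
P1: D(K, 0xC7) = 0x9A.
P2: D(K, 0xB8) = 0xAD.
P3: D(K, 0x93) = 0x56.
Blocks that differ from the original plaintext: P2.

P1 = 0x9A, P2 = 0xAD, P3 = 0x56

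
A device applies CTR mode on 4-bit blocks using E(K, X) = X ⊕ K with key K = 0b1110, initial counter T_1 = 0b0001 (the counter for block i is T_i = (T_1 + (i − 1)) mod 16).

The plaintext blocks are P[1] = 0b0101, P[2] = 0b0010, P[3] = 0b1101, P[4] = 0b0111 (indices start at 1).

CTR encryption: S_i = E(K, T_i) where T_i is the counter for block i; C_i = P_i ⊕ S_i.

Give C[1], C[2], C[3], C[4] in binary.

C[1] = 0b1010, C[2] = 0b1110, C[3] = 0b0000, C[4] = 0b1101

C[1]: T = 0b0001, S = E(K, T) = 0b1111; 0b0101 ⊕ 0b1111 = 0b1010.
C[2]: T = 0b0010, S = E(K, T) = 0b1100; 0b0010 ⊕ 0b1100 = 0b1110.
C[3]: T = 0b0011, S = E(K, T) = 0b1101; 0b1101 ⊕ 0b1101 = 0b0000.
C[4]: T = 0b0100, S = E(K, T) = 0b1010; 0b0111 ⊕ 0b1010 = 0b1101.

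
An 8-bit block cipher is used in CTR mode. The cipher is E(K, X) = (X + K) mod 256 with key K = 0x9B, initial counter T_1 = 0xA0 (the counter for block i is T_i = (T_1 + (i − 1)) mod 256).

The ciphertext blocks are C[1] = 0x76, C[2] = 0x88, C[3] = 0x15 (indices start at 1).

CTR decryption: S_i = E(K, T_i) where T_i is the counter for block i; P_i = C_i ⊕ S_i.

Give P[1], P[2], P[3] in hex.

P[1]: T = 0xA0, S = E(K, T) = 0x3B; 0x76 ⊕ 0x3B = 0x4D.
P[2]: T = 0xA1, S = E(K, T) = 0x3C; 0x88 ⊕ 0x3C = 0xB4.
P[3]: T = 0xA2, S = E(K, T) = 0x3D; 0x15 ⊕ 0x3D = 0x28.

P[1] = 0x4D, P[2] = 0xB4, P[3] = 0x28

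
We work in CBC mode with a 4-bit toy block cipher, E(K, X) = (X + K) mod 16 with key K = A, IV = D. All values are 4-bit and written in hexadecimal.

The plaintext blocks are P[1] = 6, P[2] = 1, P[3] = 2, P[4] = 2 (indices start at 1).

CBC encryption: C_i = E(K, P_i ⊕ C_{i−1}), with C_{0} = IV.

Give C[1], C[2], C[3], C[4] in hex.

C[1]: P[1] ⊕ D = B; E(K, B) = 5.
C[2]: P[2] ⊕ 5 = 4; E(K, 4) = E.
C[3]: P[3] ⊕ E = C; E(K, C) = 6.
C[4]: P[4] ⊕ 6 = 4; E(K, 4) = E.

C[1] = 5, C[2] = E, C[3] = 6, C[4] = E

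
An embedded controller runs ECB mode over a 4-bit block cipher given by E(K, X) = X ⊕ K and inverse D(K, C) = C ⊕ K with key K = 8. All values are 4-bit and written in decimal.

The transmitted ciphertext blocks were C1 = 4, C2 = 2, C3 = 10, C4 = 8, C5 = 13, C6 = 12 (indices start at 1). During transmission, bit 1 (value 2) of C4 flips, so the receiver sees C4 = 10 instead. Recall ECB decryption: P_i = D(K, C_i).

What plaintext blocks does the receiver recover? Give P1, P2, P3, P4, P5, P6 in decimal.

P1 = 12, P2 = 10, P3 = 2, P4 = 2, P5 = 5, P6 = 4

Only C4 changed, to 10. In ECB, a change in C_i affects only P_i. Decrypting the received ciphertext:
P1: D(K, 4) = 12.
P2: D(K, 2) = 10.
P3: D(K, 10) = 2.
P4: D(K, 10) = 2.
P5: D(K, 13) = 5.
P6: D(K, 12) = 4.
Blocks that differ from the original plaintext: P4.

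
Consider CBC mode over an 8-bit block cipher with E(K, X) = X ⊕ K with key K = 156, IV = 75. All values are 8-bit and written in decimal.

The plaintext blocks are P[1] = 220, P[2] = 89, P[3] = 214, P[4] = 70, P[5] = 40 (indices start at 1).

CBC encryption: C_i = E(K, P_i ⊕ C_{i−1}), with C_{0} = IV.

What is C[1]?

C[1]: P[1] ⊕ 75 = 151; E(K, 151) = 11.

C[1] = 11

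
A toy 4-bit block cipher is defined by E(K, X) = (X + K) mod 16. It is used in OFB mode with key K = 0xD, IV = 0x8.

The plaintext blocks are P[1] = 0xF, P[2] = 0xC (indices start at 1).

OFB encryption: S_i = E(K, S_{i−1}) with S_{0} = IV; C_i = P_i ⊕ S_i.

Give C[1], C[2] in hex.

C[1]: S = E(K, 0x8) = 0x5; 0xF ⊕ 0x5 = 0xA.
C[2]: S = E(K, 0x5) = 0x2; 0xC ⊕ 0x2 = 0xE.

C[1] = 0xA, C[2] = 0xE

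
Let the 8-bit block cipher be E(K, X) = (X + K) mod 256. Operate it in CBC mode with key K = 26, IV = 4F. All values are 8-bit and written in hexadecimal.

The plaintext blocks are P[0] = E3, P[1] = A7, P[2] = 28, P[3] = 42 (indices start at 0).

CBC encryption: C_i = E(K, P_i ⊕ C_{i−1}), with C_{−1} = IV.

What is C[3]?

C[0]: P[0] ⊕ 4F = AC; E(K, AC) = D2.
C[1]: P[1] ⊕ D2 = 75; E(K, 75) = 9B.
C[2]: P[2] ⊕ 9B = B3; E(K, B3) = D9.
C[3]: P[3] ⊕ D9 = 9B; E(K, 9B) = C1.

C[3] = C1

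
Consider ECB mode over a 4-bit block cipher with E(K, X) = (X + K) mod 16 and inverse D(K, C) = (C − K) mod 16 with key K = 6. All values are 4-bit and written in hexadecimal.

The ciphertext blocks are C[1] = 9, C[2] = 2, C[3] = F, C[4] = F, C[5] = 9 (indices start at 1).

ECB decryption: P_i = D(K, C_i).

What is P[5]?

P[5]: D(K, 9) = 3.

P[5] = 3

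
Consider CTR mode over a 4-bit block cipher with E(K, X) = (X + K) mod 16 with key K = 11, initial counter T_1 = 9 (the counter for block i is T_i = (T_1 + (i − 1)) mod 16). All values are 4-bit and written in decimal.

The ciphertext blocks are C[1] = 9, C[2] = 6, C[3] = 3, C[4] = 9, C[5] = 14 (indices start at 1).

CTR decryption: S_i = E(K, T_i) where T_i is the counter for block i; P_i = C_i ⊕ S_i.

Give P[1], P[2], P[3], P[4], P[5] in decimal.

P[1] = 13, P[2] = 3, P[3] = 5, P[4] = 14, P[5] = 6

P[1]: T = 9, S = E(K, T) = 4; 9 ⊕ 4 = 13.
P[2]: T = 10, S = E(K, T) = 5; 6 ⊕ 5 = 3.
P[3]: T = 11, S = E(K, T) = 6; 3 ⊕ 6 = 5.
P[4]: T = 12, S = E(K, T) = 7; 9 ⊕ 7 = 14.
P[5]: T = 13, S = E(K, T) = 8; 14 ⊕ 8 = 6.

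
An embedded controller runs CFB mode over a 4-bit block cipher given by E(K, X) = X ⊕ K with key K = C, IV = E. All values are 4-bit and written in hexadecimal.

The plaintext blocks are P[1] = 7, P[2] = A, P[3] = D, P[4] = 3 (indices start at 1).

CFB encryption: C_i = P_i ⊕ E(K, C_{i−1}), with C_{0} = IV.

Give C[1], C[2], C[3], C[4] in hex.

C[1]: E(K, E) = 2; 7 ⊕ 2 = 5.
C[2]: E(K, 5) = 9; A ⊕ 9 = 3.
C[3]: E(K, 3) = F; D ⊕ F = 2.
C[4]: E(K, 2) = E; 3 ⊕ E = D.

C[1] = 5, C[2] = 3, C[3] = 2, C[4] = D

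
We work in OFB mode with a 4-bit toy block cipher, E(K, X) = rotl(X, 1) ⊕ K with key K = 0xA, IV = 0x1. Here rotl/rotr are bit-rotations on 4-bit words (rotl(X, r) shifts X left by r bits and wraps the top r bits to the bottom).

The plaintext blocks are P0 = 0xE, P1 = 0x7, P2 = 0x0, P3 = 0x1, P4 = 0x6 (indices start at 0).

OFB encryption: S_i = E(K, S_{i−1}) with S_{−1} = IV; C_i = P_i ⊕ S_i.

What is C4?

C0: S = E(K, 0x1) = 0x8; 0xE ⊕ 0x8 = 0x6.
C1: S = E(K, 0x8) = 0xB; 0x7 ⊕ 0xB = 0xC.
C2: S = E(K, 0xB) = 0xD; 0x0 ⊕ 0xD = 0xD.
C3: S = E(K, 0xD) = 0x1; 0x1 ⊕ 0x1 = 0x0.
C4: S = E(K, 0x1) = 0x8; 0x6 ⊕ 0x8 = 0xE.

C4 = 0xE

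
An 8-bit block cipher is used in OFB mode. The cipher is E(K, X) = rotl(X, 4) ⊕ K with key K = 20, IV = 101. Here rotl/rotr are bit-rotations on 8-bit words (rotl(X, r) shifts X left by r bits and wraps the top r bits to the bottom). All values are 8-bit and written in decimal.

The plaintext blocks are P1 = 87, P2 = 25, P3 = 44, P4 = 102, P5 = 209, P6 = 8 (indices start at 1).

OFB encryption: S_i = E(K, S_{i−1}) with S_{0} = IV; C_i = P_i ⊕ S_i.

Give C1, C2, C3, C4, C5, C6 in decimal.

C1: S = E(K, 101) = 66; 87 ⊕ 66 = 21.
C2: S = E(K, 66) = 48; 25 ⊕ 48 = 41.
C3: S = E(K, 48) = 23; 44 ⊕ 23 = 59.
C4: S = E(K, 23) = 101; 102 ⊕ 101 = 3.
C5: S = E(K, 101) = 66; 209 ⊕ 66 = 147.
C6: S = E(K, 66) = 48; 8 ⊕ 48 = 56.

C1 = 21, C2 = 41, C3 = 59, C4 = 3, C5 = 147, C6 = 56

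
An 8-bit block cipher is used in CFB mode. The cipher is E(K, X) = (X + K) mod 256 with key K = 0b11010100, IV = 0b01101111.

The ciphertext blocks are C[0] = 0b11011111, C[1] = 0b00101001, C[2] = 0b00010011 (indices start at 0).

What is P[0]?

P[0] = 0b10011100

CFB decryption: P_i = C_i ⊕ E(K, C_{i−1}), with C_{−1} = IV.
P[0]: E(K, 0b01101111) = 0b01000011; 0b11011111 ⊕ 0b01000011 = 0b10011100.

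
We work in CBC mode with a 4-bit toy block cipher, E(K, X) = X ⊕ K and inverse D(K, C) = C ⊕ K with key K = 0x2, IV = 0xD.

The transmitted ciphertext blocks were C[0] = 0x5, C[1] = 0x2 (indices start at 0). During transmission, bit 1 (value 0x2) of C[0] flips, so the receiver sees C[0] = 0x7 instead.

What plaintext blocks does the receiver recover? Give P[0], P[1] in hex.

CBC decryption: P_i = D(K, C_i) ⊕ C_{i−1}, with C_{−1} = IV.
Only C[0] changed, to 0x7. In CBC, a change in C_i garbles P_i and flips the same bit in P_{i+1}. Decrypting the received ciphertext:
P[0]: D(K, 0x7) = 0x5; 0x5 ⊕ 0xD = 0x8.
P[1]: D(K, 0x2) = 0x0; 0x0 ⊕ 0x7 = 0x7.
Blocks that differ from the original plaintext: P[0], P[1].

P[0] = 0x8, P[1] = 0x7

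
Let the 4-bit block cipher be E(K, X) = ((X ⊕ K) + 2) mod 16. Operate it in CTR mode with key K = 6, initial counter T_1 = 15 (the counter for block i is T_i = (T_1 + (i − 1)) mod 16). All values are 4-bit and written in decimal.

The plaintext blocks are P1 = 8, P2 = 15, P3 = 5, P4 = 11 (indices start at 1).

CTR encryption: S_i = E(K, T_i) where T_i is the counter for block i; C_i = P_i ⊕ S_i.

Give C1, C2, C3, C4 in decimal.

C1: T = 15, S = E(K, T) = 11; 8 ⊕ 11 = 3.
C2: T = 0, S = E(K, T) = 8; 15 ⊕ 8 = 7.
C3: T = 1, S = E(K, T) = 9; 5 ⊕ 9 = 12.
C4: T = 2, S = E(K, T) = 6; 11 ⊕ 6 = 13.

C1 = 3, C2 = 7, C3 = 12, C4 = 13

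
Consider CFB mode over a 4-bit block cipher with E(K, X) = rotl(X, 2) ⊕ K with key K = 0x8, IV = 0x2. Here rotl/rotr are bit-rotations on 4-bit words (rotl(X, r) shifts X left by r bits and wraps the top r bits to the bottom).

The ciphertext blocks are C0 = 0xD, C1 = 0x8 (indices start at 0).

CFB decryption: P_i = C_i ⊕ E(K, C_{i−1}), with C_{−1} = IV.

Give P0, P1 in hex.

P0 = 0xD, P1 = 0x7

P0: E(K, 0x2) = 0x0; 0xD ⊕ 0x0 = 0xD.
P1: E(K, 0xD) = 0xF; 0x8 ⊕ 0xF = 0x7.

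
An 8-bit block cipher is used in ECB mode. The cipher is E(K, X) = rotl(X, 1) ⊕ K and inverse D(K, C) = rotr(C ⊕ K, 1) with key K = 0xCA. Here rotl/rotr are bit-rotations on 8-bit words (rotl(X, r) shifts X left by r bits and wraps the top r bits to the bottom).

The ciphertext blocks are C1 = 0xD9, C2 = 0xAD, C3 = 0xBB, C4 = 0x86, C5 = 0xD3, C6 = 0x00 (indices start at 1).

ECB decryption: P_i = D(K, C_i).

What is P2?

P2: D(K, 0xAD) = 0xB3.

P2 = 0xB3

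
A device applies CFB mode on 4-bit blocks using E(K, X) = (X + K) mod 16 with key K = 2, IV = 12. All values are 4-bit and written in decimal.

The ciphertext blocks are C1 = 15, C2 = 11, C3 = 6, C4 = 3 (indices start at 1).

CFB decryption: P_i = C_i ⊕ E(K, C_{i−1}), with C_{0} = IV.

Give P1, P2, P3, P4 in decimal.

P1 = 1, P2 = 10, P3 = 11, P4 = 11

P1: E(K, 12) = 14; 15 ⊕ 14 = 1.
P2: E(K, 15) = 1; 11 ⊕ 1 = 10.
P3: E(K, 11) = 13; 6 ⊕ 13 = 11.
P4: E(K, 6) = 8; 3 ⊕ 8 = 11.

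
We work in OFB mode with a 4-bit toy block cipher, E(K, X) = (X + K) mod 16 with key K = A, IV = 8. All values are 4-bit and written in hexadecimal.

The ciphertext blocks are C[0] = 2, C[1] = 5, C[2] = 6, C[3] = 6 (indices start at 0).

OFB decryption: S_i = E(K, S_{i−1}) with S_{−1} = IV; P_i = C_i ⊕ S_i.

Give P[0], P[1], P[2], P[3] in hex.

P[0] = 0, P[1] = 9, P[2] = 0, P[3] = 6

P[0]: S = E(K, 8) = 2; 2 ⊕ 2 = 0.
P[1]: S = E(K, 2) = C; 5 ⊕ C = 9.
P[2]: S = E(K, C) = 6; 6 ⊕ 6 = 0.
P[3]: S = E(K, 6) = 0; 6 ⊕ 0 = 6.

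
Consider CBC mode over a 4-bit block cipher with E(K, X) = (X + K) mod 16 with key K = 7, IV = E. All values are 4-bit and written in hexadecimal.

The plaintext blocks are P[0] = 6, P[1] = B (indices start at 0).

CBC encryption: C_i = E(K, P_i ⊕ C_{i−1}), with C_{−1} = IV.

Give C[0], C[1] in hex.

C[0]: P[0] ⊕ E = 8; E(K, 8) = F.
C[1]: P[1] ⊕ F = 4; E(K, 4) = B.

C[0] = F, C[1] = B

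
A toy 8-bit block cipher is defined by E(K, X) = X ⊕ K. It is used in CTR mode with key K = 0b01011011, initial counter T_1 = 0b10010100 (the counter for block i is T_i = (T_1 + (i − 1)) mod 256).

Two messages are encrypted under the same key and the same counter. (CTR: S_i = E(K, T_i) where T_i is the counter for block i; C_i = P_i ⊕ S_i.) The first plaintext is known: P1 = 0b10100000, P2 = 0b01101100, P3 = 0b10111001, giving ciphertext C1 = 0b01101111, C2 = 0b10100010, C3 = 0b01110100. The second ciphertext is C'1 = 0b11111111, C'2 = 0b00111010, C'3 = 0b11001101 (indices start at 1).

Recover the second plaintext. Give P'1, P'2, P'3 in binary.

In CTR with a reused counter, both messages share the same keystream S_i, so C_i ⊕ C'_i = P_i ⊕ P'_i and thus P'_i = P_i ⊕ C_i ⊕ C'_i.
P'1: 0b10100000 ⊕ 0b01101111 ⊕ 0b11111111 = 0b00110000.
P'2: 0b01101100 ⊕ 0b10100010 ⊕ 0b00111010 = 0b11110100.
P'3: 0b10111001 ⊕ 0b01110100 ⊕ 0b11001101 = 0b00000000.

P'1 = 0b00110000, P'2 = 0b11110100, P'3 = 0b00000000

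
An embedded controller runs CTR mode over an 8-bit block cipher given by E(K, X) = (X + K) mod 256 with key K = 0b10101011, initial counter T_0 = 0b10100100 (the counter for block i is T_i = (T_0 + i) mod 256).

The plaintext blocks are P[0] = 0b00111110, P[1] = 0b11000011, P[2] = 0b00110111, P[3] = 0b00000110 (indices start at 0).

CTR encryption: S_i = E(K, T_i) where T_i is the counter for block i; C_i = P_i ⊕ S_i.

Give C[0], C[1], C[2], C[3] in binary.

C[0]: T = 0b10100100, S = E(K, T) = 0b01001111; 0b00111110 ⊕ 0b01001111 = 0b01110001.
C[1]: T = 0b10100101, S = E(K, T) = 0b01010000; 0b11000011 ⊕ 0b01010000 = 0b10010011.
C[2]: T = 0b10100110, S = E(K, T) = 0b01010001; 0b00110111 ⊕ 0b01010001 = 0b01100110.
C[3]: T = 0b10100111, S = E(K, T) = 0b01010010; 0b00000110 ⊕ 0b01010010 = 0b01010100.

C[0] = 0b01110001, C[1] = 0b10010011, C[2] = 0b01100110, C[3] = 0b01010100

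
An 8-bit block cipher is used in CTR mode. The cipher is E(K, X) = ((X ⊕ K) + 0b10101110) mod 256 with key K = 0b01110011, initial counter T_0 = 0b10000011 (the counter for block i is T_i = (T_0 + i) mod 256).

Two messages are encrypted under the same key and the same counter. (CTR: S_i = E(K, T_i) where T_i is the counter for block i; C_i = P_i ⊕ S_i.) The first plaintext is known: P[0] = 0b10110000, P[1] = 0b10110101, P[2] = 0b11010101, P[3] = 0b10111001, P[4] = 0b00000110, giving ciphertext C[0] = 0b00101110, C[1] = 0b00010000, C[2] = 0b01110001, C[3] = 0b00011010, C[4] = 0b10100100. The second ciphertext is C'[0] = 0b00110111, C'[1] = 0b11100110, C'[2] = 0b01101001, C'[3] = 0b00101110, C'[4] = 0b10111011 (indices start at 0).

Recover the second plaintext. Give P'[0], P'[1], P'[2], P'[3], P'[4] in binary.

In CTR with a reused counter, both messages share the same keystream S_i, so C_i ⊕ C'_i = P_i ⊕ P'_i and thus P'_i = P_i ⊕ C_i ⊕ C'_i.
P'[0]: 0b10110000 ⊕ 0b00101110 ⊕ 0b00110111 = 0b10101001.
P'[1]: 0b10110101 ⊕ 0b00010000 ⊕ 0b11100110 = 0b01000011.
P'[2]: 0b11010101 ⊕ 0b01110001 ⊕ 0b01101001 = 0b11001101.
P'[3]: 0b10111001 ⊕ 0b00011010 ⊕ 0b00101110 = 0b10001101.
P'[4]: 0b00000110 ⊕ 0b10100100 ⊕ 0b10111011 = 0b00011001.

P'[0] = 0b10101001, P'[1] = 0b01000011, P'[2] = 0b11001101, P'[3] = 0b10001101, P'[4] = 0b00011001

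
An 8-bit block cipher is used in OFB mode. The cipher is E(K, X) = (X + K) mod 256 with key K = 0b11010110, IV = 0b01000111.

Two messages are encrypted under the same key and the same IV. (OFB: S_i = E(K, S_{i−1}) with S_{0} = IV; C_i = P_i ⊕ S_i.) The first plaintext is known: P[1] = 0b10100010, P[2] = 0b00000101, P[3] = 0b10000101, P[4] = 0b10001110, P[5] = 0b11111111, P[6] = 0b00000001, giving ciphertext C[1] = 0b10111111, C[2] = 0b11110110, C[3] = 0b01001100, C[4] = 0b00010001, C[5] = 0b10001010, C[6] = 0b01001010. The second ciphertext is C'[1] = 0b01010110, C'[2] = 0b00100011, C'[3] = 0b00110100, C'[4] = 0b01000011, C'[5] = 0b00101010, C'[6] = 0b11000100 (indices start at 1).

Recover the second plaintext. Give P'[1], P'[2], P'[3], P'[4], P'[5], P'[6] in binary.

P'[1] = 0b01001011, P'[2] = 0b11010000, P'[3] = 0b11111101, P'[4] = 0b11011100, P'[5] = 0b01011111, P'[6] = 0b10001111

In OFB with a reused IV, both messages share the same keystream S_i, so C_i ⊕ C'_i = P_i ⊕ P'_i and thus P'_i = P_i ⊕ C_i ⊕ C'_i.
P'[1]: 0b10100010 ⊕ 0b10111111 ⊕ 0b01010110 = 0b01001011.
P'[2]: 0b00000101 ⊕ 0b11110110 ⊕ 0b00100011 = 0b11010000.
P'[3]: 0b10000101 ⊕ 0b01001100 ⊕ 0b00110100 = 0b11111101.
P'[4]: 0b10001110 ⊕ 0b00010001 ⊕ 0b01000011 = 0b11011100.
P'[5]: 0b11111111 ⊕ 0b10001010 ⊕ 0b00101010 = 0b01011111.
P'[6]: 0b00000001 ⊕ 0b01001010 ⊕ 0b11000100 = 0b10001111.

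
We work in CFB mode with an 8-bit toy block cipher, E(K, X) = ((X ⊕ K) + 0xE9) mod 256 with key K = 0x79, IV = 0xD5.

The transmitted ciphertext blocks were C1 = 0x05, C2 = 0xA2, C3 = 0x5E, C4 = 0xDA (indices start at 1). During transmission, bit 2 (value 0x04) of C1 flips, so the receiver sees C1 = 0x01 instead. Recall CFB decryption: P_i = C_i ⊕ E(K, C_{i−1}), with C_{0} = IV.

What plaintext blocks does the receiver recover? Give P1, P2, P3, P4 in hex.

P1 = 0x94, P2 = 0xC3, P3 = 0x9A, P4 = 0xCA

Only C1 changed, to 0x01. In CFB, a change in C_i flips the same bit in P_i and garbles P_{i+1}. Decrypting the received ciphertext:
P1: E(K, 0xD5) = 0x95; 0x01 ⊕ 0x95 = 0x94.
P2: E(K, 0x01) = 0x61; 0xA2 ⊕ 0x61 = 0xC3.
P3: E(K, 0xA2) = 0xC4; 0x5E ⊕ 0xC4 = 0x9A.
P4: E(K, 0x5E) = 0x10; 0xDA ⊕ 0x10 = 0xCA.
Blocks that differ from the original plaintext: P1, P2.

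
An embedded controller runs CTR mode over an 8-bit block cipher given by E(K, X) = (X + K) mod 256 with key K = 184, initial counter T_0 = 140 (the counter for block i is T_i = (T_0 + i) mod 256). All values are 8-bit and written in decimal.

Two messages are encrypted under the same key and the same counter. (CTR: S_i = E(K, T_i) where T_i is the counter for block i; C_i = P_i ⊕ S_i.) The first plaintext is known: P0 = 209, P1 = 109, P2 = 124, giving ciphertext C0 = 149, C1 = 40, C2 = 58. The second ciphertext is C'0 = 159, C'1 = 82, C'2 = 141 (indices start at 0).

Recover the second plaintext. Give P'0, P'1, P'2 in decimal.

In CTR with a reused counter, both messages share the same keystream S_i, so C_i ⊕ C'_i = P_i ⊕ P'_i and thus P'_i = P_i ⊕ C_i ⊕ C'_i.
P'0: 209 ⊕ 149 ⊕ 159 = 219.
P'1: 109 ⊕ 40 ⊕ 82 = 23.
P'2: 124 ⊕ 58 ⊕ 141 = 203.

P'0 = 219, P'1 = 23, P'2 = 203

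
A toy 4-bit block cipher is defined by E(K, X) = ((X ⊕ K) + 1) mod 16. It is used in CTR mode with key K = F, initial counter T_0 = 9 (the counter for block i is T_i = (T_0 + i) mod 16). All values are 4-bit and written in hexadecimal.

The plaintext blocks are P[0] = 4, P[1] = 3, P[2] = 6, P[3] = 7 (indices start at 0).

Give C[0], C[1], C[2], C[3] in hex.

CTR encryption: S_i = E(K, T_i) where T_i is the counter for block i; C_i = P_i ⊕ S_i.
C[0]: T = 9, S = E(K, T) = 7; 4 ⊕ 7 = 3.
C[1]: T = A, S = E(K, T) = 6; 3 ⊕ 6 = 5.
C[2]: T = B, S = E(K, T) = 5; 6 ⊕ 5 = 3.
C[3]: T = C, S = E(K, T) = 4; 7 ⊕ 4 = 3.

C[0] = 3, C[1] = 5, C[2] = 3, C[3] = 3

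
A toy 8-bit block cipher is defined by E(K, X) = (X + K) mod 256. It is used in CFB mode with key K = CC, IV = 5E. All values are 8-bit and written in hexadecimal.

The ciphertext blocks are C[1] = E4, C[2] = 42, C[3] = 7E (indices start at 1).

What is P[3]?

CFB decryption: P_i = C_i ⊕ E(K, C_{i−1}), with C_{0} = IV.
P[3]: E(K, 42) = 0E; 7E ⊕ 0E = 70.

P[3] = 70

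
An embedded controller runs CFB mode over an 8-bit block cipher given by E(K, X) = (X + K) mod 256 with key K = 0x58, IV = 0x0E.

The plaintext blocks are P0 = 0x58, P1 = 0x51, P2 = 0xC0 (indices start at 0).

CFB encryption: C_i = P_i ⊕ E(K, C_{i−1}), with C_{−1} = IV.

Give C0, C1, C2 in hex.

C0 = 0x3E, C1 = 0xC7, C2 = 0xDF

C0: E(K, 0x0E) = 0x66; 0x58 ⊕ 0x66 = 0x3E.
C1: E(K, 0x3E) = 0x96; 0x51 ⊕ 0x96 = 0xC7.
C2: E(K, 0xC7) = 0x1F; 0xC0 ⊕ 0x1F = 0xDF.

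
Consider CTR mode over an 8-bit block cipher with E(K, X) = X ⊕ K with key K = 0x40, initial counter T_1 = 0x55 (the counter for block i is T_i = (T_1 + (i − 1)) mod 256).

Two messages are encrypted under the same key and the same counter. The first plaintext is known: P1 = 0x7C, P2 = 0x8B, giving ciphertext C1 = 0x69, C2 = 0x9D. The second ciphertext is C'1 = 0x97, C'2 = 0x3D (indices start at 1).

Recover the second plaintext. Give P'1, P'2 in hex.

In CTR with a reused counter, both messages share the same keystream S_i, so C_i ⊕ C'_i = P_i ⊕ P'_i and thus P'_i = P_i ⊕ C_i ⊕ C'_i.
P'1: 0x7C ⊕ 0x69 ⊕ 0x97 = 0x82.
P'2: 0x8B ⊕ 0x9D ⊕ 0x3D = 0x2B.

P'1 = 0x82, P'2 = 0x2B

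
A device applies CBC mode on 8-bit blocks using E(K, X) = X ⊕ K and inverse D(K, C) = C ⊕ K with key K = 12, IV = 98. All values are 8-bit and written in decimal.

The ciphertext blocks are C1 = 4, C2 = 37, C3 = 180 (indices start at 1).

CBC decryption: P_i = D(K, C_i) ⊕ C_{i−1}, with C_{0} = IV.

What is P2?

P2 = 45

P2: D(K, 37) = 41; 41 ⊕ 4 = 45.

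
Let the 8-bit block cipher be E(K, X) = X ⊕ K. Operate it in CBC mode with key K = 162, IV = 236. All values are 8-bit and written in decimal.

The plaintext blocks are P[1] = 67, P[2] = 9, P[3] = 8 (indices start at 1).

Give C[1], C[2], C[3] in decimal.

CBC encryption: C_i = E(K, P_i ⊕ C_{i−1}), with C_{0} = IV.
C[1]: P[1] ⊕ 236 = 175; E(K, 175) = 13.
C[2]: P[2] ⊕ 13 = 4; E(K, 4) = 166.
C[3]: P[3] ⊕ 166 = 174; E(K, 174) = 12.

C[1] = 13, C[2] = 166, C[3] = 12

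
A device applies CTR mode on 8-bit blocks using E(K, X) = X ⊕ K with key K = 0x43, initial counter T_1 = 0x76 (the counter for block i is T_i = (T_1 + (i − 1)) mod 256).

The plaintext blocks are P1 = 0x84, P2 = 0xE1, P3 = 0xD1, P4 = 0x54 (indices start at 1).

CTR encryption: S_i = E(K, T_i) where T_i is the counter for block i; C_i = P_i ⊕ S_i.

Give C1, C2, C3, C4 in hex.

C1: T = 0x76, S = E(K, T) = 0x35; 0x84 ⊕ 0x35 = 0xB1.
C2: T = 0x77, S = E(K, T) = 0x34; 0xE1 ⊕ 0x34 = 0xD5.
C3: T = 0x78, S = E(K, T) = 0x3B; 0xD1 ⊕ 0x3B = 0xEA.
C4: T = 0x79, S = E(K, T) = 0x3A; 0x54 ⊕ 0x3A = 0x6E.

C1 = 0xB1, C2 = 0xD5, C3 = 0xEA, C4 = 0x6E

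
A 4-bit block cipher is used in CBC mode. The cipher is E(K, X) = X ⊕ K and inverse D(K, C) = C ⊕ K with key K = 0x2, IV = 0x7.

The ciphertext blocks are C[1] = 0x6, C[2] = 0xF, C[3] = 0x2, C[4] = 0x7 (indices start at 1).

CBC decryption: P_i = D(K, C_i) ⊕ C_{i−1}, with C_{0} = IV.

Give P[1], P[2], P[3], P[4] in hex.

P[1] = 0x3, P[2] = 0xB, P[3] = 0xF, P[4] = 0x7

P[1]: D(K, 0x6) = 0x4; 0x4 ⊕ 0x7 = 0x3.
P[2]: D(K, 0xF) = 0xD; 0xD ⊕ 0x6 = 0xB.
P[3]: D(K, 0x2) = 0x0; 0x0 ⊕ 0xF = 0xF.
P[4]: D(K, 0x7) = 0x5; 0x5 ⊕ 0x2 = 0x7.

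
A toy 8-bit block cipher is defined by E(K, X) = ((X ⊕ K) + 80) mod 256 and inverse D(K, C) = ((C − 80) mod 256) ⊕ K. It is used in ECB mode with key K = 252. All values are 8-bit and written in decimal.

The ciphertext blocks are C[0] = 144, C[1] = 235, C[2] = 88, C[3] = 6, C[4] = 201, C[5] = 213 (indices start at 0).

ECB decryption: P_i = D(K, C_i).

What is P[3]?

P[3]: D(K, 6) = 74.

P[3] = 74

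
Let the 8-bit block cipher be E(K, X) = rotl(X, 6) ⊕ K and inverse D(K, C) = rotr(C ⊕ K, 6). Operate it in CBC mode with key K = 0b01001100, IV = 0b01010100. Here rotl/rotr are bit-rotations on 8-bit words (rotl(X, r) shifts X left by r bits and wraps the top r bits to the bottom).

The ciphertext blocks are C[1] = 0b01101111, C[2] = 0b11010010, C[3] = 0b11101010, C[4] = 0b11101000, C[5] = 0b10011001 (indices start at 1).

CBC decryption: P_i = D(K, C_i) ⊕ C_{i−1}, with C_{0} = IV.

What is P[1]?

P[1]: D(K, 0b01101111) = 0b10001100; 0b10001100 ⊕ 0b01010100 = 0b11011000.

P[1] = 0b11011000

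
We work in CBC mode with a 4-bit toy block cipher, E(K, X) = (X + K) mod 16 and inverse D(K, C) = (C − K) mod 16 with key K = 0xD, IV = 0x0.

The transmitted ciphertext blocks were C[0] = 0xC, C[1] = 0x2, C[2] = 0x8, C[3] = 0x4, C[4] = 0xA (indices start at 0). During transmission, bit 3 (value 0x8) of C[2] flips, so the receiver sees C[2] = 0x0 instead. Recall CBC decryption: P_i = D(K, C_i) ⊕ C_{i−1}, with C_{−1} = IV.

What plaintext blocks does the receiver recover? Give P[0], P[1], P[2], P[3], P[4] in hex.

Only C[2] changed, to 0x0. In CBC, a change in C_i garbles P_i and flips the same bit in P_{i+1}. Decrypting the received ciphertext:
P[0]: D(K, 0xC) = 0xF; 0xF ⊕ 0x0 = 0xF.
P[1]: D(K, 0x2) = 0x5; 0x5 ⊕ 0xC = 0x9.
P[2]: D(K, 0x0) = 0x3; 0x3 ⊕ 0x2 = 0x1.
P[3]: D(K, 0x4) = 0x7; 0x7 ⊕ 0x0 = 0x7.
P[4]: D(K, 0xA) = 0xD; 0xD ⊕ 0x4 = 0x9.
Blocks that differ from the original plaintext: P[2], P[3].

P[0] = 0xF, P[1] = 0x9, P[2] = 0x1, P[3] = 0x7, P[4] = 0x9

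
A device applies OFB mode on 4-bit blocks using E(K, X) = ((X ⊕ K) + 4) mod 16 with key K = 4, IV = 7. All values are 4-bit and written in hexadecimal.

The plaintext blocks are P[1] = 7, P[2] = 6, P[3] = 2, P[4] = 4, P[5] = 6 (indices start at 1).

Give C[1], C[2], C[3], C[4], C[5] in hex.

OFB encryption: S_i = E(K, S_{i−1}) with S_{0} = IV; C_i = P_i ⊕ S_i.
C[1]: S = E(K, 7) = 7; 7 ⊕ 7 = 0.
C[2]: S = E(K, 7) = 7; 6 ⊕ 7 = 1.
C[3]: S = E(K, 7) = 7; 2 ⊕ 7 = 5.
C[4]: S = E(K, 7) = 7; 4 ⊕ 7 = 3.
C[5]: S = E(K, 7) = 7; 6 ⊕ 7 = 1.

C[1] = 0, C[2] = 1, C[3] = 5, C[4] = 3, C[5] = 1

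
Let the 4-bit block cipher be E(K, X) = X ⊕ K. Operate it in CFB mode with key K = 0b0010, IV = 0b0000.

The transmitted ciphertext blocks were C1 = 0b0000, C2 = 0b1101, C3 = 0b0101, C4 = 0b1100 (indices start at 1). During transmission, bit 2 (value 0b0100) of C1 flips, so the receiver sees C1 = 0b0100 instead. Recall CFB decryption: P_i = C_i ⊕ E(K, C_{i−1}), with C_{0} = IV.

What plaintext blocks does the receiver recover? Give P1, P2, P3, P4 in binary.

Only C1 changed, to 0b0100. In CFB, a change in C_i flips the same bit in P_i and garbles P_{i+1}. Decrypting the received ciphertext:
P1: E(K, 0b0000) = 0b0010; 0b0100 ⊕ 0b0010 = 0b0110.
P2: E(K, 0b0100) = 0b0110; 0b1101 ⊕ 0b0110 = 0b1011.
P3: E(K, 0b1101) = 0b1111; 0b0101 ⊕ 0b1111 = 0b1010.
P4: E(K, 0b0101) = 0b0111; 0b1100 ⊕ 0b0111 = 0b1011.
Blocks that differ from the original plaintext: P1, P2.

P1 = 0b0110, P2 = 0b1011, P3 = 0b1010, P4 = 0b1011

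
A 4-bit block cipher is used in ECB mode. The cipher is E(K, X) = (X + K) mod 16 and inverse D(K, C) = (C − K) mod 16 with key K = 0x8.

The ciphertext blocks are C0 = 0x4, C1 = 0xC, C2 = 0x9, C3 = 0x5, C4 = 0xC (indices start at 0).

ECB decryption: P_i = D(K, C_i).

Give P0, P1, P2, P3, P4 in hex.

P0: D(K, 0x4) = 0xC.
P1: D(K, 0xC) = 0x4.
P2: D(K, 0x9) = 0x1.
P3: D(K, 0x5) = 0xD.
P4: D(K, 0xC) = 0x4.

P0 = 0xC, P1 = 0x4, P2 = 0x1, P3 = 0xD, P4 = 0x4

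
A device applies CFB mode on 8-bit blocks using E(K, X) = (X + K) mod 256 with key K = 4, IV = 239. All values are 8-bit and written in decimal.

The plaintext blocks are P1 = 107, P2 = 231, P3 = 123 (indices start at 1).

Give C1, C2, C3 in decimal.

C1 = 152, C2 = 123, C3 = 4

CFB encryption: C_i = P_i ⊕ E(K, C_{i−1}), with C_{0} = IV.
C1: E(K, 239) = 243; 107 ⊕ 243 = 152.
C2: E(K, 152) = 156; 231 ⊕ 156 = 123.
C3: E(K, 123) = 127; 123 ⊕ 127 = 4.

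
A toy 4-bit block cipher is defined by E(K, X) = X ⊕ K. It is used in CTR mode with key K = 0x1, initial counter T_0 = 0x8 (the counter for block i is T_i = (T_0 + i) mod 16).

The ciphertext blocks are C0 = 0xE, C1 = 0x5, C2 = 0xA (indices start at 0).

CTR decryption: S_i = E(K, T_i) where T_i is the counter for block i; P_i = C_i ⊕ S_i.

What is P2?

P2 = 0x1

P2: T = 0xA, S = E(K, T) = 0xB; 0xA ⊕ 0xB = 0x1.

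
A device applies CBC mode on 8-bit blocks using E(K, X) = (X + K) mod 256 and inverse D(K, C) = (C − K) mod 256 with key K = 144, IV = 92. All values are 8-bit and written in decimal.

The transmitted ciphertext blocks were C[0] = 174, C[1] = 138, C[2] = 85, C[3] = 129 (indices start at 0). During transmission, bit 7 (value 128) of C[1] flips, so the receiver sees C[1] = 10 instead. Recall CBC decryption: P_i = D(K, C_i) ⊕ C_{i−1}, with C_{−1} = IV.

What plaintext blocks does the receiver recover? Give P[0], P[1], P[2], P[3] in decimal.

P[0] = 66, P[1] = 212, P[2] = 207, P[3] = 164

Only C[1] changed, to 10. In CBC, a change in C_i garbles P_i and flips the same bit in P_{i+1}. Decrypting the received ciphertext:
P[0]: D(K, 174) = 30; 30 ⊕ 92 = 66.
P[1]: D(K, 10) = 122; 122 ⊕ 174 = 212.
P[2]: D(K, 85) = 197; 197 ⊕ 10 = 207.
P[3]: D(K, 129) = 241; 241 ⊕ 85 = 164.
Blocks that differ from the original plaintext: P[1], P[2].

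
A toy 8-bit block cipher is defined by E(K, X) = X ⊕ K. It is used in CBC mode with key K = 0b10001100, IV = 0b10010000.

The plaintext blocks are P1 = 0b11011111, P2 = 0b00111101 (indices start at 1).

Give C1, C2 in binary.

CBC encryption: C_i = E(K, P_i ⊕ C_{i−1}), with C_{0} = IV.
C1: P1 ⊕ 0b10010000 = 0b01001111; E(K, 0b01001111) = 0b11000011.
C2: P2 ⊕ 0b11000011 = 0b11111110; E(K, 0b11111110) = 0b01110010.

C1 = 0b11000011, C2 = 0b01110010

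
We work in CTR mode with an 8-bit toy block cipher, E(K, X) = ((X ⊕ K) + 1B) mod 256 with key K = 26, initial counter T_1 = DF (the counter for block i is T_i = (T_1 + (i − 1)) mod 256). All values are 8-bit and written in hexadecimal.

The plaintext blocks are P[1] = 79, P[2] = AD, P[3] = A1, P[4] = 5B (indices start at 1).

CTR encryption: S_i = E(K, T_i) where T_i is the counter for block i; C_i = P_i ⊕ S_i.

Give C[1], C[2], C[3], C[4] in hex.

C[1] = 6D, C[2] = 4C, C[3] = 43, C[4] = 84

C[1]: T = DF, S = E(K, T) = 14; 79 ⊕ 14 = 6D.
C[2]: T = E0, S = E(K, T) = E1; AD ⊕ E1 = 4C.
C[3]: T = E1, S = E(K, T) = E2; A1 ⊕ E2 = 43.
C[4]: T = E2, S = E(K, T) = DF; 5B ⊕ DF = 84.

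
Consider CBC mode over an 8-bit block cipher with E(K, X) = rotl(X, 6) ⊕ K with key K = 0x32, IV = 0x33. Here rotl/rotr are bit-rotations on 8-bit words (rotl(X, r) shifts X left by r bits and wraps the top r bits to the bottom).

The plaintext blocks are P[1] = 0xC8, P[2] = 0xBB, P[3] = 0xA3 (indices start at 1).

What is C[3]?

CBC encryption: C_i = E(K, P_i ⊕ C_{i−1}), with C_{0} = IV.
C[1]: P[1] ⊕ 0x33 = 0xFB; E(K, 0xFB) = 0xCC.
C[2]: P[2] ⊕ 0xCC = 0x77; E(K, 0x77) = 0xEF.
C[3]: P[3] ⊕ 0xEF = 0x4C; E(K, 0x4C) = 0x21.

C[3] = 0x21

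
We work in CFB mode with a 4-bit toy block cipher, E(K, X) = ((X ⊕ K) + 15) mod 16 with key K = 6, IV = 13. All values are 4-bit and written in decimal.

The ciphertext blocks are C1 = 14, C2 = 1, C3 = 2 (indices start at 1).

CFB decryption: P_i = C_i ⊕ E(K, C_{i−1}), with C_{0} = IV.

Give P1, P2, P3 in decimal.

P1: E(K, 13) = 10; 14 ⊕ 10 = 4.
P2: E(K, 14) = 7; 1 ⊕ 7 = 6.
P3: E(K, 1) = 6; 2 ⊕ 6 = 4.

P1 = 4, P2 = 6, P3 = 4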